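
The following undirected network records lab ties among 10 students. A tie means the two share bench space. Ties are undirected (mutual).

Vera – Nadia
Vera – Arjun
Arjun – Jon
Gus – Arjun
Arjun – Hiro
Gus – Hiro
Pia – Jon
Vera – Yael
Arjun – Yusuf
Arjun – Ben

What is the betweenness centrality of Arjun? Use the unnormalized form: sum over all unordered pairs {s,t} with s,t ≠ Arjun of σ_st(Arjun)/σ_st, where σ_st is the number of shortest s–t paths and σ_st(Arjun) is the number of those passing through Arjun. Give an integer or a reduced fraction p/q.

Pairs whose geodesics pass through Arjun — Pia–Hiro: 1; Pia–Yusuf: 1; Pia–Vera: 1; Pia–Ben: 1; Pia–Yael: 1; Pia–Nadia: 1; Pia–Gus: 1; Hiro–Yusuf: 1; Hiro–Vera: 1; Hiro–Ben: 1; Hiro–Jon: 1; Hiro–Yael: 1; Hiro–Nadia: 1; Yusuf–Vera: 1 … (+17 more pairs).
All other pairs contribute 0.
Summing the contributions gives betweenness(Arjun) = 31.

31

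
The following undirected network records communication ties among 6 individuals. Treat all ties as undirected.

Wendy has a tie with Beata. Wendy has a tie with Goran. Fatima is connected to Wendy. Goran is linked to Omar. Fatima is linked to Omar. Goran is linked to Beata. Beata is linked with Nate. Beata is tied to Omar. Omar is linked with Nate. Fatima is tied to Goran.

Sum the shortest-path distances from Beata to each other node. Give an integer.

6

Distances from Beata: Fatima:2, Goran:1, Nate:1, Omar:1, Wendy:1.
Sum = 2 + 1 + 1 + 1 + 1 = 6.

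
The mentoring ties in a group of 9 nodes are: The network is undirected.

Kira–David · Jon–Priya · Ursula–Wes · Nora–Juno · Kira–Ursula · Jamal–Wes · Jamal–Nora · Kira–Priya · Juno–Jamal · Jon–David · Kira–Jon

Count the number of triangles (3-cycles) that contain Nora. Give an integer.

Nora's neighbors: Jamal and Juno.
Neighbor pairs that are themselves tied: Nora–Jamal–Juno. Each forms one triangle with Nora, for 1 in total.

1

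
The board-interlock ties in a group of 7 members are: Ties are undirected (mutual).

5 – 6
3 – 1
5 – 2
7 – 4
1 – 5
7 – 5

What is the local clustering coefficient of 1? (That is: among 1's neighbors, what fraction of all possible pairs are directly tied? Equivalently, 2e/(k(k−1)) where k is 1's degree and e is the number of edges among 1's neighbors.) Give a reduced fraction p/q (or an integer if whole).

0

1's neighbors: 3 and 5 (k = 2).
Possible neighbor pairs: C(2,2) = 1. Edges among them: none → e = 0.
Clustering(1) = 0/1.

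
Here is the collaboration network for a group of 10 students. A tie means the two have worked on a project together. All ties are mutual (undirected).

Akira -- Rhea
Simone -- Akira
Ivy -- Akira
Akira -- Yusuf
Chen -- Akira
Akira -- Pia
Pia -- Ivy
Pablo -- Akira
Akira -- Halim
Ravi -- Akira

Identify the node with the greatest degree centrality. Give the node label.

Degrees — Akira:9, Chen:1, Halim:1, Ivy:2, Pablo:1, Pia:2, Ravi:1, Rhea:1, Simone:1, Yusuf:1.
The maximum is 9, attained only by Akira.

Akira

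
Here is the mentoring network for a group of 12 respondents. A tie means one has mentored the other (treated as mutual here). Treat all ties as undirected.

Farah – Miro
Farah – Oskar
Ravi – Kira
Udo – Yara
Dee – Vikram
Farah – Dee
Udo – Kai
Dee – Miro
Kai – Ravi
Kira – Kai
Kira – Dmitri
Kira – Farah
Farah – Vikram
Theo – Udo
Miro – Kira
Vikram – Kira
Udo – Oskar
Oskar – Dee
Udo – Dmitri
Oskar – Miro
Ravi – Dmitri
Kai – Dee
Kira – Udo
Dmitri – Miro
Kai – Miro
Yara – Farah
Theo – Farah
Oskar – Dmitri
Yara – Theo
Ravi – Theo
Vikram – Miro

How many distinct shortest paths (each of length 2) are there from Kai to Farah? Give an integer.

3

The shortest distance is 2. The length-2 paths are: Kai–Miro–Farah; Kai–Kira–Farah; Kai–Dee–Farah.
That gives 3 distinct shortest paths.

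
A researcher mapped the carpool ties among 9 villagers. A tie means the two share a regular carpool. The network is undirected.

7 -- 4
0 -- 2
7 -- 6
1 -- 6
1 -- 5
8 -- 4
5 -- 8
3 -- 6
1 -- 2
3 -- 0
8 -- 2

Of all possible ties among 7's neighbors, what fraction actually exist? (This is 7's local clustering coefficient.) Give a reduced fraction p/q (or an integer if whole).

7's neighbors: 4 and 6 (k = 2).
Possible neighbor pairs: C(2,2) = 1. Edges among them: none → e = 0.
Clustering(7) = 0/1.

0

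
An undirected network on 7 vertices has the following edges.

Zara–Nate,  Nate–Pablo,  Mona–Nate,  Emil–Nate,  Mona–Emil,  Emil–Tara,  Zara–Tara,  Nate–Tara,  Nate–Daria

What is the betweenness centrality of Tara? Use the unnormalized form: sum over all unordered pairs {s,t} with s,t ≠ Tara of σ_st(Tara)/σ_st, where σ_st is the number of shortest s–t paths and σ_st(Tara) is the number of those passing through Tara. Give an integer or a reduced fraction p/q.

1/2

Pairs whose geodesics pass through Tara — Emil–Zara: 1/2.
All other pairs contribute 0.
Summing the contributions gives betweenness(Tara) = 1/2.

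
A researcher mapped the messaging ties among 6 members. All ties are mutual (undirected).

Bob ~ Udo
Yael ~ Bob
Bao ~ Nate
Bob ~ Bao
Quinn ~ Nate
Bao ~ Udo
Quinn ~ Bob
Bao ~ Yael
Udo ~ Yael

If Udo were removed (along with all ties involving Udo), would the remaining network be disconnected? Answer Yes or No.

Even without Udo, every remaining node can still reach every other (the residual graph is connected), so Udo is not a cut vertex.

No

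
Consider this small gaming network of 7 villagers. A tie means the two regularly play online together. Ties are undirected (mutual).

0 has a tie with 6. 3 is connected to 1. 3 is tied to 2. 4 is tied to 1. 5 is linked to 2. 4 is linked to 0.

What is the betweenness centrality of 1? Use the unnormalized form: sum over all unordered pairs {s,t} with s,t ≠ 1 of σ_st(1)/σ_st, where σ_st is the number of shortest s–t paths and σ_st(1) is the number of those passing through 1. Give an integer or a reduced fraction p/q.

9

Pairs whose geodesics pass through 1 — 0–5: 1; 0–3: 1; 0–2: 1; 4–5: 1; 4–3: 1; 4–2: 1; 5–6: 1; 3–6: 1; 6–2: 1.
All other pairs contribute 0.
Summing the contributions gives betweenness(1) = 9.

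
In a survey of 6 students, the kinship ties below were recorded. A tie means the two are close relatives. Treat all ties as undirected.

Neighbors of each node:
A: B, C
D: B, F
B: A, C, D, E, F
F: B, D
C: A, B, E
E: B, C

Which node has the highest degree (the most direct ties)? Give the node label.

Degrees — A:2, B:5, C:3, D:2, E:2, F:2.
The maximum is 5, attained only by B.

B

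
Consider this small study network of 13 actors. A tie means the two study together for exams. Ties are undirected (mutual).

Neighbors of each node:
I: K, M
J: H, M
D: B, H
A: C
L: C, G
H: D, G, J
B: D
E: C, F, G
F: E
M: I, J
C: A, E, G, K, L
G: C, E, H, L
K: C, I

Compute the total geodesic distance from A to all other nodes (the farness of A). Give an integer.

Distances from A: B:5, C:1, D:4, E:2, F:3, G:2, H:3, I:3, J:4, K:2, L:2, M:4.
Sum = 5 + 1 + 4 + 2 + 3 + 2 + 3 + 3 + 4 + 2 + 2 + 4 = 35.

35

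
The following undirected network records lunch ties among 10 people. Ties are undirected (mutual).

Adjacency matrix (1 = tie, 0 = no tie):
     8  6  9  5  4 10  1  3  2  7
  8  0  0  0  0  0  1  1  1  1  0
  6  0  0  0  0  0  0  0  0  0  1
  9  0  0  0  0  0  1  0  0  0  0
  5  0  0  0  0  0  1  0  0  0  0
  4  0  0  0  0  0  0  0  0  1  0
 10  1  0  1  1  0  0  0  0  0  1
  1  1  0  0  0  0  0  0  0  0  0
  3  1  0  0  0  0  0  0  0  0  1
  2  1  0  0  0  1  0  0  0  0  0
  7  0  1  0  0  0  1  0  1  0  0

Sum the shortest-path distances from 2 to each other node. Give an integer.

21

Distances from 2: 1:2, 3:2, 4:1, 5:3, 6:4, 7:3, 8:1, 9:3, 10:2.
Sum = 2 + 2 + 1 + 3 + 4 + 3 + 1 + 3 + 2 = 21.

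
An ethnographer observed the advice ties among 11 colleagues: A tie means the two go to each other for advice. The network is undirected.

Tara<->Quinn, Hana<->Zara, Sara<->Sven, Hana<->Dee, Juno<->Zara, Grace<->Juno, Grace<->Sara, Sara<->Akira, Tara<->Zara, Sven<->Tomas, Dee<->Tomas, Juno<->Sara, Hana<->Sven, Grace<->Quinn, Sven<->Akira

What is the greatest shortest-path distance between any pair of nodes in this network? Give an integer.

4

Eccentricity of each node (its greatest distance to any other): Akira:4, Dee:4, Grace:4, Hana:3, Juno:3, Quinn:4, Sara:3, Sven:3, Tara:4, Tomas:4, Zara:3.
The maximum eccentricity is 4, realized for instance by the pair Quinn–Dee via Quinn – Tara – Zara – Hana – Dee. So the diameter is 4.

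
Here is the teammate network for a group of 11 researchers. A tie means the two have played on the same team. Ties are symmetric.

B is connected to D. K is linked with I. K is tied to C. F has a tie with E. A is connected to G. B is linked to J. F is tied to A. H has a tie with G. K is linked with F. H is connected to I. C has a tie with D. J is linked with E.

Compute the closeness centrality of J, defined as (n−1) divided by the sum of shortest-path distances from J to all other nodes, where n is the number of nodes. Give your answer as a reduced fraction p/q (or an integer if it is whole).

Distances from J: A:3, B:1, C:3, D:2, E:1, F:2, G:4, H:5, I:4, K:3. Sum = 28.
n = 11, so closeness = 10/28 = 5/14.

5/14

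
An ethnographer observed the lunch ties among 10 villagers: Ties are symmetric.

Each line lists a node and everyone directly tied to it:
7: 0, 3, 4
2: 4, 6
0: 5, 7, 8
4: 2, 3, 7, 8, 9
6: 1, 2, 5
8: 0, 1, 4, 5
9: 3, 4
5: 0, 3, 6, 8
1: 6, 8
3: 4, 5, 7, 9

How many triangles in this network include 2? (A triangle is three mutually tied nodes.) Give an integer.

2's neighbors are 4 and 6, but none of them are tied to each other, so no triangle contains 2.

0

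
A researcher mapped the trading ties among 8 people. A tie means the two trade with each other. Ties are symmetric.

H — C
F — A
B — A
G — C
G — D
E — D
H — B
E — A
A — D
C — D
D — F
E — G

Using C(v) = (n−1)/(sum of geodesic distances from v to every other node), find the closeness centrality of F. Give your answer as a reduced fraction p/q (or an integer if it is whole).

7/13

Distances from F: A:1, B:2, C:2, D:1, E:2, G:2, H:3. Sum = 13.
n = 8, so closeness = 7/13.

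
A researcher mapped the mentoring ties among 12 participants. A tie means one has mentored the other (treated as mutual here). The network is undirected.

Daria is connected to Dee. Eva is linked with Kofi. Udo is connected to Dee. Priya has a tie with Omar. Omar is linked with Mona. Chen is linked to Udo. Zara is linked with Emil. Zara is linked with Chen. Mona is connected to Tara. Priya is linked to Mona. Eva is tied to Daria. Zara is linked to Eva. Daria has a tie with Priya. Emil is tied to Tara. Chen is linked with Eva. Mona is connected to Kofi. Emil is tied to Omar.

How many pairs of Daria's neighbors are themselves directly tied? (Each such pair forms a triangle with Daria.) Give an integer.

0

Daria's neighbors are Dee, Eva, and Priya, but none of them are tied to each other, so no triangle contains Daria.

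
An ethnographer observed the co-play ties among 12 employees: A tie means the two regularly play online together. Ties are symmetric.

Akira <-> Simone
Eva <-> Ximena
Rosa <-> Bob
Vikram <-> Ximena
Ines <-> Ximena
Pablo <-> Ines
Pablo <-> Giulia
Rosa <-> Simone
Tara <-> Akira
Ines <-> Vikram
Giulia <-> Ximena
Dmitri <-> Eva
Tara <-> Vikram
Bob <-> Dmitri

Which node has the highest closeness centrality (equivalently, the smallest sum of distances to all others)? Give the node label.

Farness (sum of distances to all others) for each node — Akira:31, Bob:33, Dmitri:30, Eva:27, Giulia:32, Ines:28, Pablo:36, Rosa:36, Simone:34, Tara:28, Vikram:25, Ximena:24.
The smallest farness is 24, for Ximena, so Ximena has the highest closeness.

Ximena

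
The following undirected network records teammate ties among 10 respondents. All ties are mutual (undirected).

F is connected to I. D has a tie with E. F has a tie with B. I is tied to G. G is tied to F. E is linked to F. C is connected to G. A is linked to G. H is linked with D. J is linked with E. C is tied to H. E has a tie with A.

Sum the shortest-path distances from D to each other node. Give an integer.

Distances from D: A:2, B:3, C:2, E:1, F:2, G:3, H:1, I:3, J:2.
Sum = 2 + 3 + 2 + 1 + 2 + 3 + 1 + 3 + 2 = 19.

19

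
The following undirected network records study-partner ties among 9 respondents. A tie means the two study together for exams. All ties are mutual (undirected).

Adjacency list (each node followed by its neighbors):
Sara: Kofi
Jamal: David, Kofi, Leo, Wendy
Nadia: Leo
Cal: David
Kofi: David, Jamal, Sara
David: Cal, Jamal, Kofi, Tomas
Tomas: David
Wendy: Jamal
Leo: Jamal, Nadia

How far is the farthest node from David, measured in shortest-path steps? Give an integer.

3

Distances from David: Cal:1, Jamal:1, Kofi:1, Leo:2, Nadia:3, Sara:2, Tomas:1, Wendy:2.
The largest is 3 (to Nadia), so the eccentricity of David is 3.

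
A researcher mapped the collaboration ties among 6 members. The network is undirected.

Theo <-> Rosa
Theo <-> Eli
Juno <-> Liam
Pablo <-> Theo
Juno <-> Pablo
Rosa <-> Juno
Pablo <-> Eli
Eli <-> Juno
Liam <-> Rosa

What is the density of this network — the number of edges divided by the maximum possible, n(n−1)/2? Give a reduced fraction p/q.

There are 9 edges and 6 nodes, so the maximum possible is C(6,2) = 15.
Density = 9/15 = 3/5.

3/5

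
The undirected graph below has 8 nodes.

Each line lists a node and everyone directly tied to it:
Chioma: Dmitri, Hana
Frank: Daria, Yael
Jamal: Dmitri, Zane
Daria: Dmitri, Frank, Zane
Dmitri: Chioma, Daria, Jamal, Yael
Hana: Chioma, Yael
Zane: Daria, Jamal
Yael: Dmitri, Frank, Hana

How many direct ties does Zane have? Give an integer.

2

Zane is directly tied to Daria and Jamal. That is 2 neighbors, so the degree of Zane is 2.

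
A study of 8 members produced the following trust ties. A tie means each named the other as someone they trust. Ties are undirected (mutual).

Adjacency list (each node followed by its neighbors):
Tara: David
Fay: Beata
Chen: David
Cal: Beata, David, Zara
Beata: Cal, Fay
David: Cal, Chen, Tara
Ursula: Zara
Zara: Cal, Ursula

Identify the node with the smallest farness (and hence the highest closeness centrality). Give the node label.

Cal

Farness (sum of distances to all others) for each node — Beata:15, Cal:11, Chen:19, David:13, Fay:21, Tara:19, Ursula:21, Zara:15.
The smallest farness is 11, for Cal, so Cal has the highest closeness.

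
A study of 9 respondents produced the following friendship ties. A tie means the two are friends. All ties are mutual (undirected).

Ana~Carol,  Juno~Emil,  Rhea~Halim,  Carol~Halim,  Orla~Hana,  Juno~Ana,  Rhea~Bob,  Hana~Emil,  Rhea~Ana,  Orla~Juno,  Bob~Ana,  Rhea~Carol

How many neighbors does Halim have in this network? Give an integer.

Halim is directly tied to Carol and Rhea. That is 2 neighbors, so the degree of Halim is 2.

2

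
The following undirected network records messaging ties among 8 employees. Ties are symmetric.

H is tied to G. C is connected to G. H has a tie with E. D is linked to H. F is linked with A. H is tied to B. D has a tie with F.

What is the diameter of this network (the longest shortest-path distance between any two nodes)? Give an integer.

Eccentricity of each node (its greatest distance to any other): A:5, B:4, C:5, D:3, E:4, F:4, G:4, H:3.
The maximum eccentricity is 5, realized for instance by the pair C–A via C – G – H – D – F – A. So the diameter is 5.

5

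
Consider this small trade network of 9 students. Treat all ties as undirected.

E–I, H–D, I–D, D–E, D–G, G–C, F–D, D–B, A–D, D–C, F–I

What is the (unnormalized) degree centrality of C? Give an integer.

2

C is directly tied to D and G. That is 2 neighbors, so the degree of C is 2.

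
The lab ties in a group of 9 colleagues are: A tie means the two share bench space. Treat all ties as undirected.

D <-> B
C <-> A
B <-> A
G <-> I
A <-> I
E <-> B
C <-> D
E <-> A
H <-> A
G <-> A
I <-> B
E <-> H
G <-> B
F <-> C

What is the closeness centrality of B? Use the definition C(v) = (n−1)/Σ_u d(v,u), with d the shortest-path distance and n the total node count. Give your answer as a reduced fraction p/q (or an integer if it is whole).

2/3

Distances from B: A:1, C:2, D:1, E:1, F:3, G:1, H:2, I:1. Sum = 12.
n = 9, so closeness = 8/12 = 2/3.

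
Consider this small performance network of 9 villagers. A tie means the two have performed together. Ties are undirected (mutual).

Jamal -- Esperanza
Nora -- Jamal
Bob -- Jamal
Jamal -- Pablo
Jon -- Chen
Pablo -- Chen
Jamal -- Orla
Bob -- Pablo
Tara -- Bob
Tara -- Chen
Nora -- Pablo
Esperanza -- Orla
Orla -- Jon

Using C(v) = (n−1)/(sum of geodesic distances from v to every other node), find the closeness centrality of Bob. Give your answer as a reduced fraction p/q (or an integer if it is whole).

Distances from Bob: Chen:2, Esperanza:2, Jamal:1, Jon:3, Nora:2, Orla:2, Pablo:1, Tara:1. Sum = 14.
n = 9, so closeness = 8/14 = 4/7.

4/7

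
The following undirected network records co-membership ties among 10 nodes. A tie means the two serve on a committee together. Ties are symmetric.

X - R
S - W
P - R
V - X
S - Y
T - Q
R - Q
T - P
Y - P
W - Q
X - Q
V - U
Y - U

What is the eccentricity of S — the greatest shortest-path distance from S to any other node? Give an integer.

Distances from S: P:2, Q:2, R:3, T:3, U:2, V:3, W:1, X:3, Y:1.
The largest is 3 (to T, R, X, and V), so the eccentricity of S is 3.

3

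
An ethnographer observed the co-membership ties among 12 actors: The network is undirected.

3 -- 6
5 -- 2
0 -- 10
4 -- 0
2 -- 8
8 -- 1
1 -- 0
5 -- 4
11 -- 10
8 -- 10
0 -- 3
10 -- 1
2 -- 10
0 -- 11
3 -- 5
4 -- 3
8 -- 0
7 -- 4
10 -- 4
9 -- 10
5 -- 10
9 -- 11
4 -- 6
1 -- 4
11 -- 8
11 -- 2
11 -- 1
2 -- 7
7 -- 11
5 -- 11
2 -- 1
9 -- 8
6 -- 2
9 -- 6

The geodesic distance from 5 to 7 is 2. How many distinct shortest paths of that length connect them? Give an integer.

The shortest distance is 2. The length-2 paths are: 5–11–7; 5–2–7; 5–4–7.
That gives 3 distinct shortest paths.

3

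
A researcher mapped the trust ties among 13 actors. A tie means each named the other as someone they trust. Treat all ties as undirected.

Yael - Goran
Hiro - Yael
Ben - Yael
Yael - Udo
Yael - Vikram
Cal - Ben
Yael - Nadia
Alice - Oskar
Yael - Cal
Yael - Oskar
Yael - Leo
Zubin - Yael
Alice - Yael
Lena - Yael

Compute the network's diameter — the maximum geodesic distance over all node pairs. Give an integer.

Eccentricity of each node (its greatest distance to any other): Alice:2, Ben:2, Cal:2, Goran:2, Hiro:2, Lena:2, Leo:2, Nadia:2, Oskar:2, Udo:2, Vikram:2, Yael:1, Zubin:2.
The maximum eccentricity is 2, realized for instance by the pair Alice–Goran via Alice – Yael – Goran. So the diameter is 2.

2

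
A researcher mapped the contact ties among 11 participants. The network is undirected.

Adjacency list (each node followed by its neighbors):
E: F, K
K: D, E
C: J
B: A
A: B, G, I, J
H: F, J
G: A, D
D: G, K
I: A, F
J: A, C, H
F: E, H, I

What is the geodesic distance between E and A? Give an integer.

One shortest route is E – F – I – A, which uses 3 edges, and at distance 2 from E we only reach {D, H, I}, which does not include A. So d(E,A) = 3.

3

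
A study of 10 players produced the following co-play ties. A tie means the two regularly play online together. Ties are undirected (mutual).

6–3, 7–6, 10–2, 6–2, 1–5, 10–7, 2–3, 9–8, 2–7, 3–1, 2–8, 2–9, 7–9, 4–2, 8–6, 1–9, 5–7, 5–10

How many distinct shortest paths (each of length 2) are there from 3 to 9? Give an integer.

The shortest distance is 2. The length-2 paths are: 3–1–9; 3–2–9.
That gives 2 distinct shortest paths.

2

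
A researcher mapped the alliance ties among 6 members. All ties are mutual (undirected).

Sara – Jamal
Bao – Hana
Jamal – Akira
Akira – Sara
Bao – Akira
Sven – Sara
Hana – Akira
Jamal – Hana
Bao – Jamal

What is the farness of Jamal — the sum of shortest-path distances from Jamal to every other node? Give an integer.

6

Distances from Jamal: Akira:1, Bao:1, Hana:1, Sara:1, Sven:2.
Sum = 1 + 1 + 1 + 1 + 2 = 6.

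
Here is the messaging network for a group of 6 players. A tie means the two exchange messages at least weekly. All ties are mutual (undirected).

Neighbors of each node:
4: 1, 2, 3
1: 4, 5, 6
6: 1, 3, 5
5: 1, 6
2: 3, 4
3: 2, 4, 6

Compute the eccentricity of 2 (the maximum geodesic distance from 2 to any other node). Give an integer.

Distances from 2: 1:2, 3:1, 4:1, 5:3, 6:2.
The largest is 3 (to 5), so the eccentricity of 2 is 3.

3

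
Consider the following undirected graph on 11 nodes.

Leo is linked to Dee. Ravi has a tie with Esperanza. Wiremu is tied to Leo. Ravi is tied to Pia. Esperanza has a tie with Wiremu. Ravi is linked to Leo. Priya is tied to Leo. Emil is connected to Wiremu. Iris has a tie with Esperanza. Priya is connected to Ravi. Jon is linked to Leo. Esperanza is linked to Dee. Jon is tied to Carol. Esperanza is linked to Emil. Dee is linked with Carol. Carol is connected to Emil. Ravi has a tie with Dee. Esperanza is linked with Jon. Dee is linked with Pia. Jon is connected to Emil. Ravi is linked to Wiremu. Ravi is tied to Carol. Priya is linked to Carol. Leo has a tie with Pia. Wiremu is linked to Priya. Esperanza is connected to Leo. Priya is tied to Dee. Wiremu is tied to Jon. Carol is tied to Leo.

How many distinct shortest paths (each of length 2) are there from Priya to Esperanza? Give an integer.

The shortest distance is 2. The length-2 paths are: Priya–Dee–Esperanza; Priya–Ravi–Esperanza; Priya–Wiremu–Esperanza; Priya–Leo–Esperanza.
That gives 4 distinct shortest paths.

4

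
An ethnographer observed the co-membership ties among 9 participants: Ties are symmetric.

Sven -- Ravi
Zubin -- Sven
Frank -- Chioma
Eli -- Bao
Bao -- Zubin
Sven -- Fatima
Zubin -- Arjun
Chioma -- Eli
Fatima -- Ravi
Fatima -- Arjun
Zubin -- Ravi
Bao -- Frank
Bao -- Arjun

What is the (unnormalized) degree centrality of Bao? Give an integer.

4

Bao is directly tied to Arjun, Eli, Frank, and Zubin. That is 4 neighbors, so the degree of Bao is 4.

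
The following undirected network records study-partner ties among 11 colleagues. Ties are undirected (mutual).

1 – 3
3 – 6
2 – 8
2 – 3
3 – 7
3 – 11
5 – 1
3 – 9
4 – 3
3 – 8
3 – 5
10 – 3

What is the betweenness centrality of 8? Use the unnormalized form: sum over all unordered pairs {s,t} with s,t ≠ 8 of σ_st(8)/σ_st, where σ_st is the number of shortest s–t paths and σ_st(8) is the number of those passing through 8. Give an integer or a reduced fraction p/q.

0

No shortest path between any pair of other nodes passes through 8.
Summing the contributions gives betweenness(8) = 0.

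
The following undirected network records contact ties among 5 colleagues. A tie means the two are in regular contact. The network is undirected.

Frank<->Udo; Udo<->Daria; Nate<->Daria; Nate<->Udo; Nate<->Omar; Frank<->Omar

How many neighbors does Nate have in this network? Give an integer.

Nate is directly tied to Daria, Omar, and Udo. That is 3 neighbors, so the degree of Nate is 3.

3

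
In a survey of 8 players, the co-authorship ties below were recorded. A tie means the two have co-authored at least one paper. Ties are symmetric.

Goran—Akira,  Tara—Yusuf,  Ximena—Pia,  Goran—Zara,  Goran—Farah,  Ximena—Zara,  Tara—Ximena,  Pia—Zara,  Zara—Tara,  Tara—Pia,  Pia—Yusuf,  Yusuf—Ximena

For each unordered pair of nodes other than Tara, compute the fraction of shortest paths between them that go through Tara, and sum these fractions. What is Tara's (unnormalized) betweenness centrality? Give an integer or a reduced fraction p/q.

4/3

Pairs whose geodesics pass through Tara — Akira–Yusuf: 1/3; Farah–Yusuf: 1/3; Goran–Yusuf: 1/3; Yusuf–Zara: 1/3.
All other pairs contribute 0.
Summing the contributions gives betweenness(Tara) = 4/3.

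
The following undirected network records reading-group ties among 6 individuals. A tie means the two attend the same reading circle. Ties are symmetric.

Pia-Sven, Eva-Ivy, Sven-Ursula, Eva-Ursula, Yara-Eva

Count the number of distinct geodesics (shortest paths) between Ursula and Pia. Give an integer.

The shortest distance is 2, and the only length-2 path is Ursula–Sven–Pia. So there is exactly 1 shortest path.

1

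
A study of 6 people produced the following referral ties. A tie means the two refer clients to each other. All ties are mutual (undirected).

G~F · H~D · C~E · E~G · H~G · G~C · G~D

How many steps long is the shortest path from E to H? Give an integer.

2

One shortest route is E – G – H, which uses 2 edges, and E and H are not directly tied, so nothing shorter exists. So d(E,H) = 2.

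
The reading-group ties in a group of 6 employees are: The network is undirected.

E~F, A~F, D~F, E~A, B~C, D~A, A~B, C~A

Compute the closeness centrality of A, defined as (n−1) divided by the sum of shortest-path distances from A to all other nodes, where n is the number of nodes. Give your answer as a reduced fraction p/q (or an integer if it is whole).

1

Distances from A: B:1, C:1, D:1, E:1, F:1. Sum = 5.
n = 6, so closeness = 5/5 = 1.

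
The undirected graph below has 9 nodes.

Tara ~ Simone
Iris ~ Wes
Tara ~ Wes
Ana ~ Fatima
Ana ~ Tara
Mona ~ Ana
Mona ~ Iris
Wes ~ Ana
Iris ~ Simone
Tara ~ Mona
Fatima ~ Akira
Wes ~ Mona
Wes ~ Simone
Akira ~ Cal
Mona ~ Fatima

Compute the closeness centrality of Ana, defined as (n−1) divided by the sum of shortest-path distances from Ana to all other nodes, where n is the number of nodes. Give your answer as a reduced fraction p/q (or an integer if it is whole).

8/13

Distances from Ana: Akira:2, Cal:3, Fatima:1, Iris:2, Mona:1, Simone:2, Tara:1, Wes:1. Sum = 13.
n = 9, so closeness = 8/13.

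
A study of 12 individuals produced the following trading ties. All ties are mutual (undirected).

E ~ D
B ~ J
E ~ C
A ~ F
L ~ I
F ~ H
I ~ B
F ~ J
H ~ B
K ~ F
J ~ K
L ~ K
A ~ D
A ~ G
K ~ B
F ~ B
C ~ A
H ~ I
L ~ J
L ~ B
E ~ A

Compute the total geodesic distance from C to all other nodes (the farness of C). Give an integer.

28

Distances from C: A:1, B:3, D:2, E:1, F:2, G:2, H:3, I:4, J:3, K:3, L:4.
Sum = 1 + 3 + 2 + 1 + 2 + 2 + 3 + 4 + 3 + 3 + 4 = 28.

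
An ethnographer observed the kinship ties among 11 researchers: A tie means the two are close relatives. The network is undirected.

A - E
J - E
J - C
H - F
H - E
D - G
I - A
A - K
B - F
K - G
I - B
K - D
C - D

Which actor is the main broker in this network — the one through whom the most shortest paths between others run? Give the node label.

Unnormalized betweenness of each node: A:58/3, B:10/3, C:23/6, D:29/6, E:95/6, F:17/6, G:0, H:13/2, I:15/2, J:6, K:12.
A has the largest value, 58/3, making it the main broker — the node through which the most shortest paths run.

A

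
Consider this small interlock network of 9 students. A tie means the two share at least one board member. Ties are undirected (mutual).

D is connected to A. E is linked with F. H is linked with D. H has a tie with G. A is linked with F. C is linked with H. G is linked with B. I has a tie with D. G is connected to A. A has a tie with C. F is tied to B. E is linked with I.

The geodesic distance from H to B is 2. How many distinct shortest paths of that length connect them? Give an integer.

1

The shortest distance is 2, and the only length-2 path is H–G–B. So there is exactly 1 shortest path.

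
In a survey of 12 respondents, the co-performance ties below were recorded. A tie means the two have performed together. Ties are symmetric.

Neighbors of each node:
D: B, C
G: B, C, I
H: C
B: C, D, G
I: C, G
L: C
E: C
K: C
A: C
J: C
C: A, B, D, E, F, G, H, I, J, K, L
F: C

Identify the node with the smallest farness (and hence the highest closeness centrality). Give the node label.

C

Farness (sum of distances to all others) for each node — A:21, B:19, C:11, D:20, E:21, F:21, G:19, H:21, I:20, J:21, K:21, L:21.
The smallest farness is 11, for C, so C has the highest closeness.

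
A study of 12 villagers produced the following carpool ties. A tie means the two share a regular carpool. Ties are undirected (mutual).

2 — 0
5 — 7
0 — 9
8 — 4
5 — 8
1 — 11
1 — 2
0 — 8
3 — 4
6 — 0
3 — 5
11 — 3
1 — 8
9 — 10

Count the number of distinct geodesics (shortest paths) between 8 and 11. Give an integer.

1

The shortest distance is 2, and the only length-2 path is 8–1–11. So there is exactly 1 shortest path.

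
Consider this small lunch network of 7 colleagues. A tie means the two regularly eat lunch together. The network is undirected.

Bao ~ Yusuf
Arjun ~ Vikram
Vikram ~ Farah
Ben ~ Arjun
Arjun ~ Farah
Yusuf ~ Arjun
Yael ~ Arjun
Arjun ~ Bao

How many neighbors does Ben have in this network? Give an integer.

1

Ben is directly tied to Arjun. That is 1 neighbor, so the degree of Ben is 1.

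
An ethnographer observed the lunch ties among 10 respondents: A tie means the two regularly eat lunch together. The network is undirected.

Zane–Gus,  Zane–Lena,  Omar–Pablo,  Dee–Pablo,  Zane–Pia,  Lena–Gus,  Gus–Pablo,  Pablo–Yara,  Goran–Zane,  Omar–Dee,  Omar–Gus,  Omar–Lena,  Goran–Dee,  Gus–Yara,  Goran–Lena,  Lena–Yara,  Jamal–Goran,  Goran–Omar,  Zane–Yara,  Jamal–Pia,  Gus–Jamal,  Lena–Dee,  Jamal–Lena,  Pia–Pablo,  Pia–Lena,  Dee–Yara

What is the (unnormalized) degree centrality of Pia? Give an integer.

Pia is directly tied to Jamal, Lena, Pablo, and Zane. That is 4 neighbors, so the degree of Pia is 4.

4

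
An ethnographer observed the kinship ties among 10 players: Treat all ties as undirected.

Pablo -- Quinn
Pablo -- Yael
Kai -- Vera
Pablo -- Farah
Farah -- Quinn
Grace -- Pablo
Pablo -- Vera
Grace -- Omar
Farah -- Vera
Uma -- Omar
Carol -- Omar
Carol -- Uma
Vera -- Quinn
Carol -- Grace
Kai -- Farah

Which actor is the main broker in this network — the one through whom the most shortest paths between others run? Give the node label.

Pablo

Unnormalized betweenness of each node: Carol:7/2, Farah:7/2, Grace:18, Kai:0, Omar:7/2, Pablo:24, Quinn:0, Uma:0, Vera:7/2, Yael:0.
Pablo has the largest value, 24, making it the main broker — the node through which the most shortest paths run.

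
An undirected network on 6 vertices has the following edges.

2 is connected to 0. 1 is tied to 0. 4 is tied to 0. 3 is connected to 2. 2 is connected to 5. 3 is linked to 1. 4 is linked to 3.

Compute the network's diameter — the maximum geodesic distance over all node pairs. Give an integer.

3

Eccentricity of each node (its greatest distance to any other): 0:2, 1:3, 2:2, 3:2, 4:3, 5:3.
The maximum eccentricity is 3, realized for instance by the pair 1–5 via 1 – 3 – 2 – 5. So the diameter is 3.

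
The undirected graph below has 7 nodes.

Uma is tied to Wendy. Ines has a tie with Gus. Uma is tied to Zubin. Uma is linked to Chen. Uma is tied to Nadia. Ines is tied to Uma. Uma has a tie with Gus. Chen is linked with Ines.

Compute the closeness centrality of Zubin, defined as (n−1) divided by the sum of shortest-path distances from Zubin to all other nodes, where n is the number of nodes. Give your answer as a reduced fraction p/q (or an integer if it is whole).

6/11

Distances from Zubin: Chen:2, Gus:2, Ines:2, Nadia:2, Uma:1, Wendy:2. Sum = 11.
n = 7, so closeness = 6/11.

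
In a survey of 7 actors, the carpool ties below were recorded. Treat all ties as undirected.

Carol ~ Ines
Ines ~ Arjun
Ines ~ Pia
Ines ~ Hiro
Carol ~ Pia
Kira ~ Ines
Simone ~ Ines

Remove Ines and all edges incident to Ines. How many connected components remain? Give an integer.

5

Without Ines, the remaining ties split the others into: {Kira}; {Simone}; {Arjun}; {Carol, Pia}; {Hiro}.
That's 5 separate components.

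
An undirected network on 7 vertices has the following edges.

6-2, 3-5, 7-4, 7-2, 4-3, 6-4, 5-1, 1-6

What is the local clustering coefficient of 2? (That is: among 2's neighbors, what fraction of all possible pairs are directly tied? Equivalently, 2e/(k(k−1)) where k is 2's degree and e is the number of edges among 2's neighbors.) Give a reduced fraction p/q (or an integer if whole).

0

2's neighbors: 6 and 7 (k = 2).
Possible neighbor pairs: C(2,2) = 1. Edges among them: none → e = 0.
Clustering(2) = 0/1.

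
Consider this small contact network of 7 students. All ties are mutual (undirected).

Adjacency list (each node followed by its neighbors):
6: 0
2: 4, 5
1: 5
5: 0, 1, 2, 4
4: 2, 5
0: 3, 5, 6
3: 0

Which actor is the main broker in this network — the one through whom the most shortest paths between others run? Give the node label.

5

Unnormalized betweenness of each node: 0:9, 1:0, 2:0, 3:0, 4:0, 5:11, 6:0.
5 has the largest value, 11, making it the main broker — the node through which the most shortest paths run.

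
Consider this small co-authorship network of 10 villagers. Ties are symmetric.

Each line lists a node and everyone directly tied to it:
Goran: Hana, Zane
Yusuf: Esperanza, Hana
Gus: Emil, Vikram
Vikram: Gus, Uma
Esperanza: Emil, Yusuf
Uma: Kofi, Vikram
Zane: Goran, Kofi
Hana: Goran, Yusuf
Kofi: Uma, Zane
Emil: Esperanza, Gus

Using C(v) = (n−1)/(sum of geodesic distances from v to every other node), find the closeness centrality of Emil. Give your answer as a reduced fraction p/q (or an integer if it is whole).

Distances from Emil: Esperanza:1, Goran:4, Gus:1, Hana:3, Kofi:4, Uma:3, Vikram:2, Yusuf:2, Zane:5. Sum = 25.
n = 10, so closeness = 9/25.

9/25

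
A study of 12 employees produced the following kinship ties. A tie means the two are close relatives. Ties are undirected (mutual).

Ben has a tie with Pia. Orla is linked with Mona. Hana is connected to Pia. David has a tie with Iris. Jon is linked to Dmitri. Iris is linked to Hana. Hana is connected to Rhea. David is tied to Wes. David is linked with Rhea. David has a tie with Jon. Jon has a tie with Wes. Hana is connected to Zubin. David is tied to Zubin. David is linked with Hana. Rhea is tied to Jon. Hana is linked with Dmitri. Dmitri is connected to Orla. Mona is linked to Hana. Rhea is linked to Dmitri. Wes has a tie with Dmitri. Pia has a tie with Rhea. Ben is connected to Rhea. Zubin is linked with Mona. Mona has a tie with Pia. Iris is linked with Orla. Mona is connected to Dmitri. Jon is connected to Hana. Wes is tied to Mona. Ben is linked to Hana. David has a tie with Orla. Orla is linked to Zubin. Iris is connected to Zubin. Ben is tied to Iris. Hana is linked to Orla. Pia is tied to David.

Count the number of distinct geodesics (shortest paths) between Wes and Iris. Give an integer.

The shortest distance is 2, and the only length-2 path is Wes–David–Iris. So there is exactly 1 shortest path.

1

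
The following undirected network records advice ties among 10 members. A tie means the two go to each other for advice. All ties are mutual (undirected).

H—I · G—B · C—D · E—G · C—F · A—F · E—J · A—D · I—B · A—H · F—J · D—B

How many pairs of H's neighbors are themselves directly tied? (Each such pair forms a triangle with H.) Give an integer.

0

H's neighbors are A and I, but none of them are tied to each other, so no triangle contains H.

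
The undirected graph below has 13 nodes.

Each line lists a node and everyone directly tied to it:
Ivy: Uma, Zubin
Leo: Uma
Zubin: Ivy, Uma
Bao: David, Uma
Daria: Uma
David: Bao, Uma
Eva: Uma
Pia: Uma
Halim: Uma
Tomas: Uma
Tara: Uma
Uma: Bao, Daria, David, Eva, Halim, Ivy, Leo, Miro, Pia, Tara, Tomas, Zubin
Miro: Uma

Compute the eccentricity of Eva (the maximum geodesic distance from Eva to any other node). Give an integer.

Distances from Eva: Bao:2, Daria:2, David:2, Halim:2, Ivy:2, Leo:2, Miro:2, Pia:2, Tara:2, Tomas:2, Uma:1, Zubin:2.
The largest is 2 (to Zubin, Tara, Bao, David, Ivy, Leo, Daria, Pia, Tomas, Halim, and Miro), so the eccentricity of Eva is 2.

2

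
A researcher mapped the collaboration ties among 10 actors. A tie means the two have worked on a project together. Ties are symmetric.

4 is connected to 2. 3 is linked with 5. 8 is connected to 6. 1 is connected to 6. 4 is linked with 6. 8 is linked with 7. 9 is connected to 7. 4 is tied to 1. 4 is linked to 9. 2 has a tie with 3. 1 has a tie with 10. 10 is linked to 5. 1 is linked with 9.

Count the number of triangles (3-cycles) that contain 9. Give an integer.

9's neighbors: 1, 4, and 7.
Neighbor pairs that are themselves tied: 9–1–4. Each forms one triangle with 9, for 1 in total.

1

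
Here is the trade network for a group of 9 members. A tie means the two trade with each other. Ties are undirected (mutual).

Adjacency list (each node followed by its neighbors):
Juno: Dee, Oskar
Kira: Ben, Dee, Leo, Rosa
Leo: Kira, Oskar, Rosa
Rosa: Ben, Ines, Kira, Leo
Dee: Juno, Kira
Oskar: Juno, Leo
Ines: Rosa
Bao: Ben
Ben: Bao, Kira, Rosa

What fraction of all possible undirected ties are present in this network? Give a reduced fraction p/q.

There are 11 edges and 9 nodes, so the maximum possible is C(9,2) = 36.
Density = 11/36.

11/36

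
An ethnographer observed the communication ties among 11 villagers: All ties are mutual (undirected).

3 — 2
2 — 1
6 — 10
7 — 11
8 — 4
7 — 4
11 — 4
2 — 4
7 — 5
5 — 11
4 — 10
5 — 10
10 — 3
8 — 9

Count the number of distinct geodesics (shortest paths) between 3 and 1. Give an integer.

1

The shortest distance is 2, and the only length-2 path is 3–2–1. So there is exactly 1 shortest path.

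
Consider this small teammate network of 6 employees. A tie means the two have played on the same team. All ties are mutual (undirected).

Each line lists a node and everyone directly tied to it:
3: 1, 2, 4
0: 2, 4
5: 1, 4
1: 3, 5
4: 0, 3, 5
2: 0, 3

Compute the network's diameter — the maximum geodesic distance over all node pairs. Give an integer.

Eccentricity of each node (its greatest distance to any other): 0:3, 1:3, 2:3, 3:2, 4:2, 5:3.
The maximum eccentricity is 3, realized for instance by the pair 0–1 via 0 – 2 – 3 – 1. So the diameter is 3.

3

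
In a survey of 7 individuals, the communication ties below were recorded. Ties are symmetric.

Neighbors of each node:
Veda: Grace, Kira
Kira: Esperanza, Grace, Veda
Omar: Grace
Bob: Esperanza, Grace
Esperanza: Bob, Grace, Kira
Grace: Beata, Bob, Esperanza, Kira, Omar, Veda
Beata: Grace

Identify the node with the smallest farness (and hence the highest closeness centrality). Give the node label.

Grace

Farness (sum of distances to all others) for each node — Beata:11, Bob:10, Esperanza:9, Grace:6, Kira:9, Omar:11, Veda:10.
The smallest farness is 6, for Grace, so Grace has the highest closeness.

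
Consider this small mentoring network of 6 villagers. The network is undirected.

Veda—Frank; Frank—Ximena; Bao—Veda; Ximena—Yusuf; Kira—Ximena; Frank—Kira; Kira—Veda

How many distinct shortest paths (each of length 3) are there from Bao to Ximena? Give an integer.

The shortest distance is 3. The length-3 paths are: Bao–Veda–Kira–Ximena; Bao–Veda–Frank–Ximena.
That gives 2 distinct shortest paths.

2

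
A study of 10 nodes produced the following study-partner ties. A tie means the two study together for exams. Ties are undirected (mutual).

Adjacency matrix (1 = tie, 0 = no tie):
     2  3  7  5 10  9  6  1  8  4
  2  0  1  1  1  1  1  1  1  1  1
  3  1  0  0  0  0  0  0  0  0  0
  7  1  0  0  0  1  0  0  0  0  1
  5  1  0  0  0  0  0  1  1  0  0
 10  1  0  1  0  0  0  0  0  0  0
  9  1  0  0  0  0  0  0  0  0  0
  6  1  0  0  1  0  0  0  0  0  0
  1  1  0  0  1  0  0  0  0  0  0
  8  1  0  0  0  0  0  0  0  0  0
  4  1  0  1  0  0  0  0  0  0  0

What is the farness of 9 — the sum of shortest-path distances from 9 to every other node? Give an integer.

Distances from 9: 1:2, 2:1, 3:2, 4:2, 5:2, 6:2, 7:2, 8:2, 10:2.
Sum = 2 + 1 + 2 + 2 + 2 + 2 + 2 + 2 + 2 = 17.

17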